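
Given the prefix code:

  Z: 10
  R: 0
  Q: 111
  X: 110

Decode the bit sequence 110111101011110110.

XQZZQZX

Read left to right; each codeword is recognised as soon as it completes (prefix code):
  110→X | 111→Q | 10→Z | 10→Z | 111→Q | 10→Z | 110→X
Decoded message: XQZZQZX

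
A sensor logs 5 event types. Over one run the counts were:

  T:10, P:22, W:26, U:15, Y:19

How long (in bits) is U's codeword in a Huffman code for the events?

3

Repeatedly merge the two smallest:
T(10) + U(15) → 25
Y(19) + P(22) → 41
25 + W(26) → 51
41 + 51 → 92
U sits 3 levels below the root, so its codeword is 3 bits.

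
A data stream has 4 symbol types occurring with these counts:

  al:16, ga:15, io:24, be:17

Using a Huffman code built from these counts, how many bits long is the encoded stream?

Greedily combine the two least-frequent nodes:
ga(15) + al(16) → 31
be(17) + io(24) → 41
31 + 41 → 72
Total encoded bits = sum of merged weights = 31 + 41 + 72 = 144.

144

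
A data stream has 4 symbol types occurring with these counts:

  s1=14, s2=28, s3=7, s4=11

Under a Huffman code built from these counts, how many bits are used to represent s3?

Build the tree from the bottom:
merge s3(7) and s4(11): 18
merge s1(14) and 18: 32
merge s2(28) and 32: 60
The subtree containing s3 is merged 3 times, so code length = 3.

3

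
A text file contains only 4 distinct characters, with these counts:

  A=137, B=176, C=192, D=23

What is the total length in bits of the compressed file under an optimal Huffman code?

Build the Huffman tree bottom-up:
D(23) + A(137) → 160
160 + B(176) → 336
C(192) + 336 → 528
Each symbol's bit-cost is frequency × depth; summing gives 1024 bits (equivalently 160 + 336 + 528).

1024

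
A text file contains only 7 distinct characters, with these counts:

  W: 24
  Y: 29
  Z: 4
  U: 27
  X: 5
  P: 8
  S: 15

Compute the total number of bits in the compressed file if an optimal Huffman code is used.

Build the Huffman tree bottom-up:
combine Z(4), X(5) → 9
combine P(8), 9 → 17
combine S(15), 17 → 32
combine W(24), U(27) → 51
combine Y(29), 32 → 61
combine 51, 61 → 112
Each symbol's bit-cost is frequency × depth; summing gives 282 bits (equivalently 9 + 17 + 32 + 51 + 61 + 112).

282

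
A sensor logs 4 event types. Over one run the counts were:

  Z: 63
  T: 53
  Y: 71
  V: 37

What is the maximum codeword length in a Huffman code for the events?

Merge the two lowest-weight nodes at each step:
V(37) + T(53) → 90
Z(63) + Y(71) → 134
90 + 134 → 224
The first pair merged (V, T) ends up deepest, at depth 2.

2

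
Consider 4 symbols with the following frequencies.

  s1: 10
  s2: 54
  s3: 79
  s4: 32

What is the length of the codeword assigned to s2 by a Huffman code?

Build the tree from the bottom:
combine s1(10), s4(32) → 42
combine 42, s2(54) → 96
combine s3(79), 96 → 175
s2's leaf is at depth 2, giving a 2-bit codeword.

2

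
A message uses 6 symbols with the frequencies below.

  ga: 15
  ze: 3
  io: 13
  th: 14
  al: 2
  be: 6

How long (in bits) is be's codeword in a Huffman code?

Build the tree from the bottom:
combine al(2), ze(3) → 5
combine 5, be(6) → 11
combine 11, io(13) → 24
combine th(14), ga(15) → 29
combine 24, 29 → 53
be sits 3 levels below the root, so its codeword is 3 bits.

3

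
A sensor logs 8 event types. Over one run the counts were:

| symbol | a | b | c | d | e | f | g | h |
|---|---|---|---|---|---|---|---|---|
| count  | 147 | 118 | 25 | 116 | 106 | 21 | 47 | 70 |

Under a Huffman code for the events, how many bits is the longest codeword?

5

Merge the two lowest-weight nodes at each step:
f(21) + c(25) → 46
46 + g(47) → 93
h(70) + 93 → 163
e(106) + d(116) → 222
b(118) + a(147) → 265
163 + 222 → 385
265 + 385 → 650
The first pair merged (f, c) ends up deepest, at depth 5.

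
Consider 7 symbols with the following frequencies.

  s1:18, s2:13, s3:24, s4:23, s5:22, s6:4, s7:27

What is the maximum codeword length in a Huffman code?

Merge the two lowest-weight nodes at each step:
s6(4) + s2(13) → 17
17 + s1(18) → 35
s5(22) + s4(23) → 45
s3(24) + s7(27) → 51
35 + 45 → 80
51 + 80 → 131
Maximum depth reached is 4.

4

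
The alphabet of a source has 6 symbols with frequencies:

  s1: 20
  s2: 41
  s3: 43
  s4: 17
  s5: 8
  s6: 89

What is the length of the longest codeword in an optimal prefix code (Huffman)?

4

Merge the two lowest-weight nodes at each step:
combine s5(8), s4(17) → 25
combine s1(20), 25 → 45
combine s2(41), s3(43) → 84
combine 45, 84 → 129
combine s6(89), 129 → 218
Maximum depth reached is 4.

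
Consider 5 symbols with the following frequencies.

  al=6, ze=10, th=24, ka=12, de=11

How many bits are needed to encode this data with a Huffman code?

141

Greedily combine the two least-frequent nodes:
combine al(6), ze(10) → 16
combine de(11), ka(12) → 23
combine 16, 23 → 39
combine th(24), 39 → 63
Total encoded bits = sum of merged weights = 16 + 23 + 39 + 63 = 141.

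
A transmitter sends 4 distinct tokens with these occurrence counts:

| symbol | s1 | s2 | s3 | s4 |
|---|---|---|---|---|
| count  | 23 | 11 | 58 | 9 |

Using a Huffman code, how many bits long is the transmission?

Greedily combine the two least-frequent nodes:
s4(9) + s2(11) → 20
20 + s1(23) → 43
43 + s3(58) → 101
Each symbol's bit-cost is frequency × depth; summing gives 164 bits (equivalently 20 + 43 + 101).

164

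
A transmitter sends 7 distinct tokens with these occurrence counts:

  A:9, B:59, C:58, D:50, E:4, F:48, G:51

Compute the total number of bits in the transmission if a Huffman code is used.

Greedily combine the two least-frequent nodes:
E(4) + A(9) → 13
13 + F(48) → 61
D(50) + G(51) → 101
C(58) + B(59) → 117
61 + 101 → 162
117 + 162 → 279
Total encoded bits = sum of merged weights = 13 + 61 + 101 + 117 + 162 + 279 = 733.

733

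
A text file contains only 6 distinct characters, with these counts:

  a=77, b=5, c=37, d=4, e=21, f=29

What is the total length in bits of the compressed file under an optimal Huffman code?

Greedily combine the two least-frequent nodes:
combine d(4), b(5) → 9
combine 9, e(21) → 30
combine f(29), 30 → 59
combine c(37), 59 → 96
combine a(77), 96 → 173
The encoded length is the sum of every internal node's weight: 9 + 30 + 59 + 96 + 173 = 367 bits.

367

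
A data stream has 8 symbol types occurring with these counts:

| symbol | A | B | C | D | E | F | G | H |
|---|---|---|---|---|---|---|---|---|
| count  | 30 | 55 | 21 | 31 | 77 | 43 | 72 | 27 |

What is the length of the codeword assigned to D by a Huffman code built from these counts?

Huffman merges, smallest pair first:
C(21) + H(27) → 48
A(30) + D(31) → 61
F(43) + 48 → 91
B(55) + 61 → 116
G(72) + E(77) → 149
91 + 116 → 207
149 + 207 → 356
D's leaf is at depth 4, giving a 4-bit codeword.

4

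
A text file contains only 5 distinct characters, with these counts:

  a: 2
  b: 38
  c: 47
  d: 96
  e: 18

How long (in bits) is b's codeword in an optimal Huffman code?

3

Build the tree from the bottom:
merge a(2) and e(18): 20
merge 20 and b(38): 58
merge c(47) and 58: 105
merge d(96) and 105: 201
The subtree containing b is merged 3 times, so code length = 3.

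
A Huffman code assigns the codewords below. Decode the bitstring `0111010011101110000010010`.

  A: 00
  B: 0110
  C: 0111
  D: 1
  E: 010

CECCAAEE

Read left to right; each codeword is recognised as soon as it completes (prefix code):
  0111→C | 010→E | 0111→C | 0111→C | 00→A | 00→A | 010→E | 010→E
Decoded message: CECCAAEE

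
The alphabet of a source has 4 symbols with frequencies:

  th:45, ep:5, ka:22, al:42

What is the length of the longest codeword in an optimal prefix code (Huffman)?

Merge the two lowest-weight nodes at each step:
combine ep(5), ka(22) → 27
combine 27, al(42) → 69
combine th(45), 69 → 114
Maximum depth reached is 3.

3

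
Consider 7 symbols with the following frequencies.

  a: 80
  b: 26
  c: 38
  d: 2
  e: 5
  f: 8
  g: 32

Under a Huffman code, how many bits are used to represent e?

5

Repeatedly merge the two smallest:
combine d(2), e(5) → 7
combine 7, f(8) → 15
combine 15, b(26) → 41
combine g(32), c(38) → 70
combine 41, 70 → 111
combine a(80), 111 → 191
e's leaf is at depth 5, giving a 5-bit codeword.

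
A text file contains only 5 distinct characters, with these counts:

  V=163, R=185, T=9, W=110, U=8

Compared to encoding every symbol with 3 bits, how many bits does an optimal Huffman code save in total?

Fixed-length: 3 bits × 475 symbols = 1425 bits.
Huffman merges:
combine U(8), T(9) → 17
combine 17, W(110) → 127
combine 127, V(163) → 290
combine R(185), 290 → 475
Huffman total = 17 + 127 + 290 + 475 = 909 bits.
Saving = 1425 − 909 = 516 bits.

516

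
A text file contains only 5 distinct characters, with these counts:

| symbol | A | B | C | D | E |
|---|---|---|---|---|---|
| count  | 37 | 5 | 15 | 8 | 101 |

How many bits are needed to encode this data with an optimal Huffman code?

Merge the two smallest weights repeatedly:
combine B(5), D(8) → 13
combine 13, C(15) → 28
combine 28, A(37) → 65
combine 65, E(101) → 166
Each symbol's bit-cost is frequency × depth; summing gives 272 bits (equivalently 13 + 28 + 65 + 166).

272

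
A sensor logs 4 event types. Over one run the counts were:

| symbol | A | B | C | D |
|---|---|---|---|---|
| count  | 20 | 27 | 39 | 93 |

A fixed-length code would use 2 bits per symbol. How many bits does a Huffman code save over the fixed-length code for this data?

Fixed-length: 2 bits × 179 symbols = 358 bits.
Huffman merges:
A(20) + B(27) → 47
C(39) + 47 → 86
86 + D(93) → 179
Huffman total = 47 + 86 + 179 = 312 bits.
Saving = 358 − 312 = 46 bits.

46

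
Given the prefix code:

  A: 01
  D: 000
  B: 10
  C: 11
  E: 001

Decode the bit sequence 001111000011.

ECBDC

Read left to right; each codeword is recognised as soon as it completes (prefix code):
  001→E | 11→C | 10→B | 000→D | 11→C
Decoded message: ECBDC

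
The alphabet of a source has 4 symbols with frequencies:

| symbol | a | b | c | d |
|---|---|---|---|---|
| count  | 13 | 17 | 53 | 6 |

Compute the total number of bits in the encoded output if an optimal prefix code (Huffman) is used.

Build the Huffman tree bottom-up:
d(6) + a(13) → 19
b(17) + 19 → 36
36 + c(53) → 89
The encoded length is the sum of every internal node's weight: 19 + 36 + 89 = 144 bits.

144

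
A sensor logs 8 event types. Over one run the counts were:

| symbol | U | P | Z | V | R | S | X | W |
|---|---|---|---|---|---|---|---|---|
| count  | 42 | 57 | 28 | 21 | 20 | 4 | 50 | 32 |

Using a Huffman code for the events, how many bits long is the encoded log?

Greedily combine the two least-frequent nodes:
merge S(4) and R(20): 24
merge V(21) and 24: 45
merge Z(28) and W(32): 60
merge U(42) and 45: 87
merge X(50) and P(57): 107
merge 60 and 87: 147
merge 107 and 147: 254
Total encoded bits = sum of merged weights = 24 + 45 + 60 + 87 + 107 + 147 + 254 = 724.

724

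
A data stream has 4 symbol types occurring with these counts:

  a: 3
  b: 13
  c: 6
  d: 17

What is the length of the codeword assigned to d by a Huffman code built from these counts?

Huffman merges, smallest pair first:
a(3) + c(6) → 9
9 + b(13) → 22
d(17) + 22 → 39
d sits one level below the root: a 1-bit codeword.

1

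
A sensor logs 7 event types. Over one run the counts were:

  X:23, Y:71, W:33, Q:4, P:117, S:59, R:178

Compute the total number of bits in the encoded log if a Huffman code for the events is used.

1176

Merge the two smallest weights repeatedly:
Q(4) + X(23) → 27
27 + W(33) → 60
S(59) + 60 → 119
Y(71) + P(117) → 188
119 + R(178) → 297
188 + 297 → 485
The encoded length is the sum of every internal node's weight: 27 + 60 + 119 + 188 + 297 + 485 = 1176 bits.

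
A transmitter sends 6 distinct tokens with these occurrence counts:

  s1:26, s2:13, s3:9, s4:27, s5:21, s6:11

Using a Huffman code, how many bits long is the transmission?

Merge the two smallest weights repeatedly:
s3(9) + s6(11) → 20
s2(13) + 20 → 33
s5(21) + s1(26) → 47
s4(27) + 33 → 60
47 + 60 → 107
Each symbol's bit-cost is frequency × depth; summing gives 267 bits (equivalently 20 + 33 + 47 + 60 + 107).

267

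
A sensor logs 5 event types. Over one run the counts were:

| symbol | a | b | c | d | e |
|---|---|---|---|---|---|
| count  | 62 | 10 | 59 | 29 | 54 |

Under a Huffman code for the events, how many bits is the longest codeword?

Merge the two lowest-weight nodes at each step:
b(10) + d(29) → 39
39 + e(54) → 93
c(59) + a(62) → 121
93 + 121 → 214
Maximum depth reached is 3.

3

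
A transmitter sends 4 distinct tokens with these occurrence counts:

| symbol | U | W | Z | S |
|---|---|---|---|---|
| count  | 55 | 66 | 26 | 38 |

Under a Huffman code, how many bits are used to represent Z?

Huffman merges, smallest pair first:
Z(26) + S(38) → 64
U(55) + 64 → 119
W(66) + 119 → 185
Z's leaf is at depth 3, giving a 3-bit codeword.

3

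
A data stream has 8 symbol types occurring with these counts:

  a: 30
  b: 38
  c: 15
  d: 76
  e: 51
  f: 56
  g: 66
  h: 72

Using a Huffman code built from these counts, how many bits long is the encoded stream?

1181

Merge the two smallest weights repeatedly:
c(15) + a(30) → 45
b(38) + 45 → 83
e(51) + f(56) → 107
g(66) + h(72) → 138
d(76) + 83 → 159
107 + 138 → 245
159 + 245 → 404
Each symbol's bit-cost is frequency × depth; summing gives 1181 bits (equivalently 45 + 83 + 107 + 138 + 159 + 245 + 404).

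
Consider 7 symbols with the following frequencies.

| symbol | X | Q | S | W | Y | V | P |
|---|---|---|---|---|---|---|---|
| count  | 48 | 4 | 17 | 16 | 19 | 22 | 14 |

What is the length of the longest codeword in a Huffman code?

4

Merge the two lowest-weight nodes at each step:
merge Q(4) and P(14): 18
merge W(16) and S(17): 33
merge 18 and Y(19): 37
merge V(22) and 33: 55
merge 37 and X(48): 85
merge 55 and 85: 140
Maximum depth reached is 4.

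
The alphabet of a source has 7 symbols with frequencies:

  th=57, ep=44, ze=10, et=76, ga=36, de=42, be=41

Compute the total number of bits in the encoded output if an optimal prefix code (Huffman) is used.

Build the Huffman tree bottom-up:
ze(10) + ga(36) → 46
be(41) + de(42) → 83
ep(44) + 46 → 90
th(57) + et(76) → 133
83 + 90 → 173
133 + 173 → 306
The encoded length is the sum of every internal node's weight: 46 + 83 + 90 + 133 + 173 + 306 = 831 bits.

831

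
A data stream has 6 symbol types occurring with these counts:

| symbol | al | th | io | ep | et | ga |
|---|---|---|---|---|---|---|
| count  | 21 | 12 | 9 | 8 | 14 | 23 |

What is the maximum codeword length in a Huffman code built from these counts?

Merge the two lowest-weight nodes at each step:
ep(8) + io(9) → 17
th(12) + et(14) → 26
17 + al(21) → 38
ga(23) + 26 → 49
38 + 49 → 87
The first pair merged (ep, io) ends up deepest, at depth 3.

3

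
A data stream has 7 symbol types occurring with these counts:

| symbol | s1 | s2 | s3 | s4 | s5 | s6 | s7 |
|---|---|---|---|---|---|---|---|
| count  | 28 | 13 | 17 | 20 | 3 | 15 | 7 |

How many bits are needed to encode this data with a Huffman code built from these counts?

Merge the two smallest weights repeatedly:
s5(3) + s7(7) → 10
10 + s2(13) → 23
s6(15) + s3(17) → 32
s4(20) + 23 → 43
s1(28) + 32 → 60
43 + 60 → 103
Each symbol's bit-cost is frequency × depth; summing gives 271 bits (equivalently 10 + 23 + 32 + 43 + 60 + 103).

271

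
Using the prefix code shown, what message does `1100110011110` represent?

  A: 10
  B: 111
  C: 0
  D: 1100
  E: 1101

DDBA

Read left to right; each codeword is recognised as soon as it completes (prefix code):
  1100→D | 1100→D | 111→B | 10→A
Decoded message: DDBA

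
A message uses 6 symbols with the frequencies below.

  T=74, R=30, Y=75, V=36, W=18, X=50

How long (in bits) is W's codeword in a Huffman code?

4

Repeatedly merge the two smallest:
merge W(18) and R(30): 48
merge V(36) and 48: 84
merge X(50) and T(74): 124
merge Y(75) and 84: 159
merge 124 and 159: 283
The subtree containing W is merged 4 times, so code length = 4.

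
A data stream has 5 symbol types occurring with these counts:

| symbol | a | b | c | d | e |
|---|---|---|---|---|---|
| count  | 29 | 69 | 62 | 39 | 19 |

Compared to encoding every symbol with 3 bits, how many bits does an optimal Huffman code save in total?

170

Fixed-length: 3 bits × 218 symbols = 654 bits.
Huffman merges:
e(19) + a(29) → 48
d(39) + 48 → 87
c(62) + b(69) → 131
87 + 131 → 218
Huffman total = 48 + 87 + 131 + 218 = 484 bits.
Saving = 654 − 484 = 170 bits.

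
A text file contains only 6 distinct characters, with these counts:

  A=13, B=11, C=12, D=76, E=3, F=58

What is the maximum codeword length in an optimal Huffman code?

Merge the two lowest-weight nodes at each step:
combine E(3), B(11) → 14
combine C(12), A(13) → 25
combine 14, 25 → 39
combine 39, F(58) → 97
combine D(76), 97 → 173
Maximum depth reached is 4.

4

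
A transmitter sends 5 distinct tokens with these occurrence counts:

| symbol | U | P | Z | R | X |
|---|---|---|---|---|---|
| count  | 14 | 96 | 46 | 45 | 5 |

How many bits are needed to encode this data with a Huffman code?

Merge the two smallest weights repeatedly:
combine X(5), U(14) → 19
combine 19, R(45) → 64
combine Z(46), 64 → 110
combine P(96), 110 → 206
Total encoded bits = sum of merged weights = 19 + 64 + 110 + 206 = 399.

399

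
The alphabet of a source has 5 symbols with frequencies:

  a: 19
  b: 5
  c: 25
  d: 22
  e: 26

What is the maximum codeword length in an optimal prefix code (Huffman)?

3

Merge the two lowest-weight nodes at each step:
merge b(5) and a(19): 24
merge d(22) and 24: 46
merge c(25) and e(26): 51
merge 46 and 51: 97
Maximum depth reached is 3.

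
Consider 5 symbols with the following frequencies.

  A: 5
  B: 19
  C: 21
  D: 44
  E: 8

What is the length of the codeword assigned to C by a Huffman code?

2

Build the tree from the bottom:
A(5) + E(8) → 13
13 + B(19) → 32
C(21) + 32 → 53
D(44) + 53 → 97
C sits 2 levels below the root, so its codeword is 2 bits.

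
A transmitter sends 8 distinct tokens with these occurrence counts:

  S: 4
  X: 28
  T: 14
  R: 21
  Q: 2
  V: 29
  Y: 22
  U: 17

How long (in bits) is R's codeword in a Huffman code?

Repeatedly merge the two smallest:
combine Q(2), S(4) → 6
combine 6, T(14) → 20
combine U(17), 20 → 37
combine R(21), Y(22) → 43
combine X(28), V(29) → 57
combine 37, 43 → 80
combine 57, 80 → 137
R's leaf is at depth 3, giving a 3-bit codeword.

3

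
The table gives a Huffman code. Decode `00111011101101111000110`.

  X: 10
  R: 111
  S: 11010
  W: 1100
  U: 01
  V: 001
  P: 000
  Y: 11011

Read left to right; each codeword is recognised as soon as it completes (prefix code):
  001→V | 11011→Y | 10→X | 11011→Y | 1100→W | 01→U | 10→X
Decoded message: VYXYWUX

VYXYWUX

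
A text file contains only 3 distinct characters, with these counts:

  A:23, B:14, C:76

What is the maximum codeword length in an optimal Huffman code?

2

Merge the two lowest-weight nodes at each step:
merge B(14) and A(23): 37
merge 37 and C(76): 113
Maximum depth reached is 2.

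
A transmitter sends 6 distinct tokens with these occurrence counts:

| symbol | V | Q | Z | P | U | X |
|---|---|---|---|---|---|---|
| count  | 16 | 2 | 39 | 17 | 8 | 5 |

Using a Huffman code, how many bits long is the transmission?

188

Merge the two smallest weights repeatedly:
combine Q(2), X(5) → 7
combine 7, U(8) → 15
combine 15, V(16) → 31
combine P(17), 31 → 48
combine Z(39), 48 → 87
The encoded length is the sum of every internal node's weight: 7 + 15 + 31 + 48 + 87 = 188 bits.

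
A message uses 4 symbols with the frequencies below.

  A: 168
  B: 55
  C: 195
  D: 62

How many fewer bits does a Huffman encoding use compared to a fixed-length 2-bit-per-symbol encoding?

78

Fixed-length: 2 bits × 480 symbols = 960 bits.
Huffman merges:
combine B(55), D(62) → 117
combine 117, A(168) → 285
combine C(195), 285 → 480
Huffman total = 117 + 285 + 480 = 882 bits.
Saving = 960 − 882 = 78 bits.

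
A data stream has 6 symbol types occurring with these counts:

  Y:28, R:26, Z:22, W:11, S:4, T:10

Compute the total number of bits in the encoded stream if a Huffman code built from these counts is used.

Build the Huffman tree bottom-up:
combine S(4), T(10) → 14
combine W(11), 14 → 25
combine Z(22), 25 → 47
combine R(26), Y(28) → 54
combine 47, 54 → 101
Each symbol's bit-cost is frequency × depth; summing gives 241 bits (equivalently 14 + 25 + 47 + 54 + 101).

241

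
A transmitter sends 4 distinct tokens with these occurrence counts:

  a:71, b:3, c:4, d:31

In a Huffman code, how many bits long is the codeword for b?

Build the tree from the bottom:
b(3) + c(4) → 7
7 + d(31) → 38
38 + a(71) → 109
b sits 3 levels below the root, so its codeword is 3 bits.

3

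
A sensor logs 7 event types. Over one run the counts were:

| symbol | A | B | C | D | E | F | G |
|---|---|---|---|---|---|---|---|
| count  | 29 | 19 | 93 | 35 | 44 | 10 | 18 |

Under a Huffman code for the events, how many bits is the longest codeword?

5

Merge the two lowest-weight nodes at each step:
merge F(10) and G(18): 28
merge B(19) and 28: 47
merge A(29) and D(35): 64
merge E(44) and 47: 91
merge 64 and 91: 155
merge C(93) and 155: 248
The rarest symbols sit at the bottom; the longest codeword is 5 bits.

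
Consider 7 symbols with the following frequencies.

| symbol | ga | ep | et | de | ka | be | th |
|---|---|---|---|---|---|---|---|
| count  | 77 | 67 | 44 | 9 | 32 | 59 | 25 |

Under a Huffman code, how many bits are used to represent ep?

2

Build the tree from the bottom:
merge de(9) and th(25): 34
merge ka(32) and 34: 66
merge et(44) and be(59): 103
merge 66 and ep(67): 133
merge ga(77) and 103: 180
merge 133 and 180: 313
ep's leaf is at depth 2, giving a 2-bit codeword.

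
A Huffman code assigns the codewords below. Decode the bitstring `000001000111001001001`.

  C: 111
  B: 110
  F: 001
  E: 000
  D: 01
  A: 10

EFECFFF

Read left to right; each codeword is recognised as soon as it completes (prefix code):
  000→E | 001→F | 000→E | 111→C | 001→F | 001→F | 001→F
Decoded message: EFECFFF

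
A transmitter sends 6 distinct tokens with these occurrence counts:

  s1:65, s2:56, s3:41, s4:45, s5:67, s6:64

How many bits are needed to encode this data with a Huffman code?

882

Merge the two smallest weights repeatedly:
s3(41) + s4(45) → 86
s2(56) + s6(64) → 120
s1(65) + s5(67) → 132
86 + 120 → 206
132 + 206 → 338
The encoded length is the sum of every internal node's weight: 86 + 120 + 132 + 206 + 338 = 882 bits.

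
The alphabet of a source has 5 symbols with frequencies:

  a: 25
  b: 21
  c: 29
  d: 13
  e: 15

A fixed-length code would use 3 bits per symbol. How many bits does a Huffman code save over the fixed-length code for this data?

Fixed-length: 3 bits × 103 symbols = 309 bits.
Huffman merges:
d(13) + e(15) → 28
b(21) + a(25) → 46
28 + c(29) → 57
46 + 57 → 103
Huffman total = 28 + 46 + 57 + 103 = 234 bits.
Saving = 309 − 234 = 75 bits.

75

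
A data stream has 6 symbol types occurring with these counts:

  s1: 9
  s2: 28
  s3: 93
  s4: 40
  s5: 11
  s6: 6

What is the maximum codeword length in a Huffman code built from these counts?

5

Merge the two lowest-weight nodes at each step:
s6(6) + s1(9) → 15
s5(11) + 15 → 26
26 + s2(28) → 54
s4(40) + 54 → 94
s3(93) + 94 → 187
Maximum depth reached is 5.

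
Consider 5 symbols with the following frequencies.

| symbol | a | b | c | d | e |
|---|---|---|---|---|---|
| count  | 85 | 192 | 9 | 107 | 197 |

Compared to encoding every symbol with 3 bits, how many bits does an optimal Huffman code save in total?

496

Fixed-length: 3 bits × 590 symbols = 1770 bits.
Huffman merges:
combine c(9), a(85) → 94
combine 94, d(107) → 201
combine b(192), e(197) → 389
combine 201, 389 → 590
Huffman total = 94 + 201 + 389 + 590 = 1274 bits.
Saving = 1770 − 1274 = 496 bits.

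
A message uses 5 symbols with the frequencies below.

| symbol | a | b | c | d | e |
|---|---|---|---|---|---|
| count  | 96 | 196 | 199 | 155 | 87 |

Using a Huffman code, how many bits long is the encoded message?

1649

Merge the two smallest weights repeatedly:
combine e(87), a(96) → 183
combine d(155), 183 → 338
combine b(196), c(199) → 395
combine 338, 395 → 733
Total encoded bits = sum of merged weights = 183 + 338 + 395 + 733 = 1649.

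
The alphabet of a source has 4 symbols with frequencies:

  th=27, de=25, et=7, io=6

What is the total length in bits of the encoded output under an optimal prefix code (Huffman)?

116

Greedily combine the two least-frequent nodes:
io(6) + et(7) → 13
13 + de(25) → 38
th(27) + 38 → 65
Each symbol's bit-cost is frequency × depth; summing gives 116 bits (equivalently 13 + 38 + 65).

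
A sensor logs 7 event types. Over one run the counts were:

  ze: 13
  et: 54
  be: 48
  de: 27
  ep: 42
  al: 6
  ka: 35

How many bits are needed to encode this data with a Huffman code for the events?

592

Merge the two smallest weights repeatedly:
merge al(6) and ze(13): 19
merge 19 and de(27): 46
merge ka(35) and ep(42): 77
merge 46 and be(48): 94
merge et(54) and 77: 131
merge 94 and 131: 225
The encoded length is the sum of every internal node's weight: 19 + 46 + 77 + 94 + 131 + 225 = 592 bits.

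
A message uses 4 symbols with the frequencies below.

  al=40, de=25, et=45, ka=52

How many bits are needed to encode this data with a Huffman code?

Merge the two smallest weights repeatedly:
merge de(25) and al(40): 65
merge et(45) and ka(52): 97
merge 65 and 97: 162
Each symbol's bit-cost is frequency × depth; summing gives 324 bits (equivalently 65 + 97 + 162).

324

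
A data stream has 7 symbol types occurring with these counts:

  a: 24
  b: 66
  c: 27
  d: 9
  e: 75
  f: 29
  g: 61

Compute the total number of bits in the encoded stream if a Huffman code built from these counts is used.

760

Build the Huffman tree bottom-up:
combine d(9), a(24) → 33
combine c(27), f(29) → 56
combine 33, 56 → 89
combine g(61), b(66) → 127
combine e(75), 89 → 164
combine 127, 164 → 291
Total encoded bits = sum of merged weights = 33 + 56 + 89 + 127 + 164 + 291 = 760.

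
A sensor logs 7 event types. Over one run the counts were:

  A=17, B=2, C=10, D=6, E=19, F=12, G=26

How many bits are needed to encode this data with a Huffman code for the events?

Merge the two smallest weights repeatedly:
merge B(2) and D(6): 8
merge 8 and C(10): 18
merge F(12) and A(17): 29
merge 18 and E(19): 37
merge G(26) and 29: 55
merge 37 and 55: 92
Each symbol's bit-cost is frequency × depth; summing gives 239 bits (equivalently 8 + 18 + 29 + 37 + 55 + 92).

239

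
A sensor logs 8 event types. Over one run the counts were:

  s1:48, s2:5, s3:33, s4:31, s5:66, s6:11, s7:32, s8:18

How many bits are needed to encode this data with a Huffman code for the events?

668

Merge the two smallest weights repeatedly:
combine s2(5), s6(11) → 16
combine 16, s8(18) → 34
combine s4(31), s7(32) → 63
combine s3(33), 34 → 67
combine s1(48), 63 → 111
combine s5(66), 67 → 133
combine 111, 133 → 244
The encoded length is the sum of every internal node's weight: 16 + 34 + 63 + 67 + 111 + 133 + 244 = 668 bits.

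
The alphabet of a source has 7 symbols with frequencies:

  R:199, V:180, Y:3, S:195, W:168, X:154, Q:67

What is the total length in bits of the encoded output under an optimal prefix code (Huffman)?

2574

Merge the two smallest weights repeatedly:
combine Y(3), Q(67) → 70
combine 70, X(154) → 224
combine W(168), V(180) → 348
combine S(195), R(199) → 394
combine 224, 348 → 572
combine 394, 572 → 966
Each symbol's bit-cost is frequency × depth; summing gives 2574 bits (equivalently 70 + 224 + 348 + 394 + 572 + 966).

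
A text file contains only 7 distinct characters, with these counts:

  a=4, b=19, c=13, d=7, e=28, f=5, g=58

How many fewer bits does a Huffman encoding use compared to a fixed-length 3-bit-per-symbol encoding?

Fixed-length: 3 bits × 134 symbols = 402 bits.
Huffman merges:
combine a(4), f(5) → 9
combine d(7), 9 → 16
combine c(13), 16 → 29
combine b(19), e(28) → 47
combine 29, 47 → 76
combine g(58), 76 → 134
Huffman total = 9 + 16 + 29 + 47 + 76 + 134 = 311 bits.
Saving = 402 − 311 = 91 bits.

91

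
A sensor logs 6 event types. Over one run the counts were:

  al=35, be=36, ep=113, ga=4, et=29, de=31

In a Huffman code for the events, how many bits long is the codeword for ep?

Build the tree from the bottom:
ga(4) + et(29) → 33
de(31) + 33 → 64
al(35) + be(36) → 71
64 + 71 → 135
ep(113) + 135 → 248
ep is merged only at the final step, so code length = 1.

1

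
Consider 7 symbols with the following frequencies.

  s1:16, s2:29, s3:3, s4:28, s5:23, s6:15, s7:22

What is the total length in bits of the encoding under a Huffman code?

Merge the two smallest weights repeatedly:
combine s3(3), s6(15) → 18
combine s1(16), 18 → 34
combine s7(22), s5(23) → 45
combine s4(28), s2(29) → 57
combine 34, 45 → 79
combine 57, 79 → 136
Each symbol's bit-cost is frequency × depth; summing gives 369 bits (equivalently 18 + 34 + 45 + 57 + 79 + 136).

369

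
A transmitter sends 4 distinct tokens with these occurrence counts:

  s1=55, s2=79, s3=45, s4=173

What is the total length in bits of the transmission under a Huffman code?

631

Build the Huffman tree bottom-up:
combine s3(45), s1(55) → 100
combine s2(79), 100 → 179
combine s4(173), 179 → 352
Each symbol's bit-cost is frequency × depth; summing gives 631 bits (equivalently 100 + 179 + 352).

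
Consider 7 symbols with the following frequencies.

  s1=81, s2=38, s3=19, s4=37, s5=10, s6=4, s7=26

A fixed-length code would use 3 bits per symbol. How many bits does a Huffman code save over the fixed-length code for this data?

Fixed-length: 3 bits × 215 symbols = 645 bits.
Huffman merges:
combine s6(4), s5(10) → 14
combine 14, s3(19) → 33
combine s7(26), 33 → 59
combine s4(37), s2(38) → 75
combine 59, 75 → 134
combine s1(81), 134 → 215
Huffman total = 14 + 33 + 59 + 75 + 134 + 215 = 530 bits.
Saving = 645 − 530 = 115 bits.

115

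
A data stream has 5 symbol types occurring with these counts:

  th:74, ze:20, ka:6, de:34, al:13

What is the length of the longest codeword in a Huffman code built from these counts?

4

Merge the two lowest-weight nodes at each step:
merge ka(6) and al(13): 19
merge 19 and ze(20): 39
merge de(34) and 39: 73
merge 73 and th(74): 147
Maximum depth reached is 4.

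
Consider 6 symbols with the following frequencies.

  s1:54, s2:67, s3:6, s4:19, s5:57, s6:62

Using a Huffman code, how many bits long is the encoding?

634

Greedily combine the two least-frequent nodes:
combine s3(6), s4(19) → 25
combine 25, s1(54) → 79
combine s5(57), s6(62) → 119
combine s2(67), 79 → 146
combine 119, 146 → 265
Total encoded bits = sum of merged weights = 25 + 79 + 119 + 146 + 265 = 634.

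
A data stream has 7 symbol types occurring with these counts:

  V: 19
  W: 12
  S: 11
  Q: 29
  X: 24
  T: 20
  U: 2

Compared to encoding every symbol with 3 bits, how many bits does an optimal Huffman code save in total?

Fixed-length: 3 bits × 117 symbols = 351 bits.
Huffman merges:
U(2) + S(11) → 13
W(12) + 13 → 25
V(19) + T(20) → 39
X(24) + 25 → 49
Q(29) + 39 → 68
49 + 68 → 117
Huffman total = 13 + 25 + 39 + 49 + 68 + 117 = 311 bits.
Saving = 351 − 311 = 40 bits.

40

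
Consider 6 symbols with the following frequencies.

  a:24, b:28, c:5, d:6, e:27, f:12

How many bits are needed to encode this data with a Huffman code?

238

Greedily combine the two least-frequent nodes:
c(5) + d(6) → 11
11 + f(12) → 23
23 + a(24) → 47
e(27) + b(28) → 55
47 + 55 → 102
The encoded length is the sum of every internal node's weight: 11 + 23 + 47 + 55 + 102 = 238 bits.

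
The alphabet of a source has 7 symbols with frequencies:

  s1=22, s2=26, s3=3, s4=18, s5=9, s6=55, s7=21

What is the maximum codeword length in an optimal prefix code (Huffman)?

4

Merge the two lowest-weight nodes at each step:
combine s3(3), s5(9) → 12
combine 12, s4(18) → 30
combine s7(21), s1(22) → 43
combine s2(26), 30 → 56
combine 43, s6(55) → 98
combine 56, 98 → 154
The rarest symbols sit at the bottom; the longest codeword is 4 bits.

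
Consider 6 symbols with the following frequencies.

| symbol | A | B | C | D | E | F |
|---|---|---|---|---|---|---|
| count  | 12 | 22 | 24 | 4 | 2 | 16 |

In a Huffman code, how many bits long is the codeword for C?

2

Build the tree from the bottom:
combine E(2), D(4) → 6
combine 6, A(12) → 18
combine F(16), 18 → 34
combine B(22), C(24) → 46
combine 34, 46 → 80
C's leaf is at depth 2, giving a 2-bit codeword.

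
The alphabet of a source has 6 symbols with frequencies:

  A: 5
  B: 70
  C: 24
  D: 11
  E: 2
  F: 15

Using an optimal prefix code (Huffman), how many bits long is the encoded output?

Build the Huffman tree bottom-up:
merge E(2) and A(5): 7
merge 7 and D(11): 18
merge F(15) and 18: 33
merge C(24) and 33: 57
merge 57 and B(70): 127
The encoded length is the sum of every internal node's weight: 7 + 18 + 33 + 57 + 127 = 242 bits.

242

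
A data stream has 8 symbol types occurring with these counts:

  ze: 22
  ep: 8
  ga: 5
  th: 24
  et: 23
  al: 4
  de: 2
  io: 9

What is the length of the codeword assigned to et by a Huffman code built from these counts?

Repeatedly merge the two smallest:
de(2) + al(4) → 6
ga(5) + 6 → 11
ep(8) + io(9) → 17
11 + 17 → 28
ze(22) + et(23) → 45
th(24) + 28 → 52
45 + 52 → 97
et sits 2 levels below the root, so its codeword is 2 bits.

2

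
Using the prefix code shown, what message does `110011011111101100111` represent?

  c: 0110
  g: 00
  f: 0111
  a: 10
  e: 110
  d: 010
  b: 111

ecbbcf

Read left to right; each codeword is recognised as soon as it completes (prefix code):
  110→e | 0110→c | 111→b | 111→b | 0110→c | 0111→f
Decoded message: ecbbcf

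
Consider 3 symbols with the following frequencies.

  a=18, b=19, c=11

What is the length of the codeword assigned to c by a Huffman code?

2

Huffman merges, smallest pair first:
merge c(11) and a(18): 29
merge b(19) and 29: 48
c's leaf is at depth 2, giving a 2-bit codeword.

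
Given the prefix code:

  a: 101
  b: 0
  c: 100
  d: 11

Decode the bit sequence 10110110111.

Read left to right; each codeword is recognised as soon as it completes (prefix code):
  101→a | 101→a | 101→a | 11→d
Decoded message: aaad

aaad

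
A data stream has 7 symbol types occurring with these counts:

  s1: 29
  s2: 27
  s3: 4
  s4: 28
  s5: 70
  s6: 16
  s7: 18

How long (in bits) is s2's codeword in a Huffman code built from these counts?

Build the tree from the bottom:
merge s3(4) and s6(16): 20
merge s7(18) and 20: 38
merge s2(27) and s4(28): 55
merge s1(29) and 38: 67
merge 55 and 67: 122
merge s5(70) and 122: 192
The subtree containing s2 is merged 3 times, so code length = 3.

3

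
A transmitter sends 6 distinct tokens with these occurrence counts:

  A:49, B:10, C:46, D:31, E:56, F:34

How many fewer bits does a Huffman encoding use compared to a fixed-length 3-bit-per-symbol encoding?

Fixed-length: 3 bits × 226 symbols = 678 bits.
Huffman merges:
B(10) + D(31) → 41
F(34) + 41 → 75
C(46) + A(49) → 95
E(56) + 75 → 131
95 + 131 → 226
Huffman total = 41 + 75 + 95 + 131 + 226 = 568 bits.
Saving = 678 − 568 = 110 bits.

110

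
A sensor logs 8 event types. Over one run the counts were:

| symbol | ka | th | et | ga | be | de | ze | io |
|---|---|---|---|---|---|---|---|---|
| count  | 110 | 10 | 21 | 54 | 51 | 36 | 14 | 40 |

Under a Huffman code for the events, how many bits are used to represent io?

3

Repeatedly merge the two smallest:
merge th(10) and ze(14): 24
merge et(21) and 24: 45
merge de(36) and io(40): 76
merge 45 and be(51): 96
merge ga(54) and 76: 130
merge 96 and ka(110): 206
merge 130 and 206: 336
io's leaf is at depth 3, giving a 3-bit codeword.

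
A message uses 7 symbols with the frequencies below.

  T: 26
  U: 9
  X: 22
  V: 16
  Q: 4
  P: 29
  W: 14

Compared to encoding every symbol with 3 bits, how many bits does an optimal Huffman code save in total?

Fixed-length: 3 bits × 120 symbols = 360 bits.
Huffman merges:
merge Q(4) and U(9): 13
merge 13 and W(14): 27
merge V(16) and X(22): 38
merge T(26) and 27: 53
merge P(29) and 38: 67
merge 53 and 67: 120
Huffman total = 13 + 27 + 38 + 53 + 67 + 120 = 318 bits.
Saving = 360 − 318 = 42 bits.

42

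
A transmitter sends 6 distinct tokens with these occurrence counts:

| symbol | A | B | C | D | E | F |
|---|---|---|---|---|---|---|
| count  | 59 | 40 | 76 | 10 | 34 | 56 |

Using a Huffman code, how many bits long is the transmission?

Build the Huffman tree bottom-up:
combine D(10), E(34) → 44
combine B(40), 44 → 84
combine F(56), A(59) → 115
combine C(76), 84 → 160
combine 115, 160 → 275
Total encoded bits = sum of merged weights = 44 + 84 + 115 + 160 + 275 = 678.

678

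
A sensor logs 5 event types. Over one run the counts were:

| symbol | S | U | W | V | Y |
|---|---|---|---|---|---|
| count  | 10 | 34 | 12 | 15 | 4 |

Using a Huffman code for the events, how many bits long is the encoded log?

Build the Huffman tree bottom-up:
combine Y(4), S(10) → 14
combine W(12), 14 → 26
combine V(15), 26 → 41
combine U(34), 41 → 75
Total encoded bits = sum of merged weights = 14 + 26 + 41 + 75 = 156.

156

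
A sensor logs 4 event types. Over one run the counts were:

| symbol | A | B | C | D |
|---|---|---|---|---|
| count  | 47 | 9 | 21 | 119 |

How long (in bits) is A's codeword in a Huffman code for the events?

2

Huffman merges, smallest pair first:
B(9) + C(21) → 30
30 + A(47) → 77
77 + D(119) → 196
The subtree containing A is merged 2 times, so code length = 2.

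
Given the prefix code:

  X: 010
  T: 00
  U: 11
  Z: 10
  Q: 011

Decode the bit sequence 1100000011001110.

Read left to right; each codeword is recognised as soon as it completes (prefix code):
  11→U | 00→T | 00→T | 00→T | 11→U | 00→T | 11→U | 10→Z
Decoded message: UTTTUTUZ

UTTTUTUZ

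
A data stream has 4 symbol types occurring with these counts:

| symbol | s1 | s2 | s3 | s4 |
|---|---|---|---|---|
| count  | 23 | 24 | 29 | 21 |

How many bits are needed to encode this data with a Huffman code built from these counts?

Merge the two smallest weights repeatedly:
s4(21) + s1(23) → 44
s2(24) + s3(29) → 53
44 + 53 → 97
Each symbol's bit-cost is frequency × depth; summing gives 194 bits (equivalently 44 + 53 + 97).

194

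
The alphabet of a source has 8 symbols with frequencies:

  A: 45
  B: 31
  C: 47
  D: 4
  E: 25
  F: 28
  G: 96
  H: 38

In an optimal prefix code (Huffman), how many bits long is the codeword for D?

Repeatedly merge the two smallest:
combine D(4), E(25) → 29
combine F(28), 29 → 57
combine B(31), H(38) → 69
combine A(45), C(47) → 92
combine 57, 69 → 126
combine 92, G(96) → 188
combine 126, 188 → 314
The subtree containing D is merged 4 times, so code length = 4.

4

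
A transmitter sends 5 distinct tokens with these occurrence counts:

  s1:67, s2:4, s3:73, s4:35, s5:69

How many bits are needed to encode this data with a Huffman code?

535

Greedily combine the two least-frequent nodes:
combine s2(4), s4(35) → 39
combine 39, s1(67) → 106
combine s5(69), s3(73) → 142
combine 106, 142 → 248
The encoded length is the sum of every internal node's weight: 39 + 106 + 142 + 248 = 535 bits.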